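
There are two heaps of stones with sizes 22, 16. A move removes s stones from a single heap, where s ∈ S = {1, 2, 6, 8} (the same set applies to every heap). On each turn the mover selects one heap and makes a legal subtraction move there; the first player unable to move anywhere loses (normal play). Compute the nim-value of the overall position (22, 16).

All heaps use S = {1, 2, 6, 8}:
n :  0  1  2  3  4  5  6  7  8  9 10 11 12 13 14 15 16 17 18 19 20 21 22
G :  0  1  2  0  1  2  3  0  1  2  0  1  2  3  0  1  2  0  1  2  3  0  1
Heap A: G(22) = 1.
Heap B: G(16) = 2.
Combined Grundy value = 1 ⊕ 2 = 3.

3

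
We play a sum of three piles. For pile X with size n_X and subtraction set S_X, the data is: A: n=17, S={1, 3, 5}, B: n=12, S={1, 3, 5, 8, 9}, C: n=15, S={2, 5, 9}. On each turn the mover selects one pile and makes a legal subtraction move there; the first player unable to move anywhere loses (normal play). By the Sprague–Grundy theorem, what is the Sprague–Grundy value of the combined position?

Pile A, S = {1, 3, 5}:
n :  0  1  2  3  4  5  6  7  8  9 10 11 12 13 14 15 16 17
G :  0  1  0  1  0  1  0  1  0  1  0  1  0  1  0  1  0  1
G_A(17) = 1.
Pile B, S = {1, 3, 5, 8, 9}:
n :  0  1  2  3  4  5  6  7  8  9 10 11 12
G :  0  1  0  1  0  1  0  1  2  3  2  3  2
G_B(12) = 2.
Pile C, S = {2, 5, 9}:
G(0) = 0
G(1) = mex{} = 0
G(2) = mex{0} = 1
G(3) = mex{0} = 1
G(4) = mex{1} = 0
G(5) = mex{1,0} = 2
G(6) = mex{0,0} = 1
G(7) = mex{2,1} = 0
G(8) = mex{1,1} = 0
G(9) = mex{0,0,0} = 1
G(10) = mex{0,2,0} = 1
G(11) = mex{1,1,1} = 0
G(12) = mex{1,0,1} = 2
G(13) = mex{0,0,0} = 1
G(14) = mex{2,1,2} = 0
G(15) = mex{1,1,1} = 0
G_C(15) = 0.
Combined Grundy value = 1 ⊕ 2 ⊕ 0 = 3.

3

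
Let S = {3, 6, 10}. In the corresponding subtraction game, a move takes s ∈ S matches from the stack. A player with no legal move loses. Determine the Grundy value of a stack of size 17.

1

G(0) = 0
G(1) = mex{} = 0
G(2) = mex{} = 0
G(3) = mex{0} = 1
G(4) = mex{0} = 1
G(5) = mex{0} = 1
G(6) = mex{1,0} = 2
G(7) = mex{1,0} = 2
G(8) = mex{1,0} = 2
G(9) = mex{2,1} = 0
G(10) = mex{2,1,0} = 3
G(11) = mex{2,1,0} = 3
G(12) = mex{0,2,0} = 1
G(13) = mex{3,2,1} = 0
G(14) = mex{3,2,1} = 0
G(15) = mex{1,0,1} = 2
G(16) = mex{0,3,2} = 1
G(17) = mex{0,3,2} = 1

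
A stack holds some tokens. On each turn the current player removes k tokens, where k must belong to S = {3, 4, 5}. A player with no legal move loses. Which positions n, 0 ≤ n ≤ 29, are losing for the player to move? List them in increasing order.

G(0) = 0
G(1) = mex{} = 0
G(2) = mex{} = 0
G(3) = mex{0} = 1
G(4) = mex{0,0} = 1
G(5) = mex{0,0,0} = 1
G(6) = mex{1,0,0} = 2
G(7) = mex{1,1,0} = 2
G(8) = mex{1,1,1} = 0
G(9) = mex{2,1,1} = 0
G(10) = mex{2,2,1} = 0
G(11) = mex{0,2,2} = 1
G(12) = mex{0,0,2} = 1
G(13) = mex{0,0,0} = 1
G(14) = mex{1,0,0} = 2
G(15) = mex{1,1,0} = 2
G(16) = mex{1,1,1} = 0
G(17) = mex{2,1,1} = 0
G(18) = mex{2,2,1} = 0
G(19) = mex{0,2,2} = 1
G(20) = mex{0,0,2} = 1
G(21) = mex{0,0,0} = 1
G(22) = mex{1,0,0} = 2
G(23) = mex{1,1,0} = 2
G(24) = mex{1,1,1} = 0
G(25) = mex{2,1,1} = 0
G(26) = mex{2,2,1} = 0
G(27) = mex{0,2,2} = 1
G(28) = mex{0,0,2} = 1
G(29) = mex{0,0,0} = 1
P-positions are exactly the n with G(n) = 0.

0, 1, 2, 8, 9, 10, 16, 17, 18, 24, 25, 26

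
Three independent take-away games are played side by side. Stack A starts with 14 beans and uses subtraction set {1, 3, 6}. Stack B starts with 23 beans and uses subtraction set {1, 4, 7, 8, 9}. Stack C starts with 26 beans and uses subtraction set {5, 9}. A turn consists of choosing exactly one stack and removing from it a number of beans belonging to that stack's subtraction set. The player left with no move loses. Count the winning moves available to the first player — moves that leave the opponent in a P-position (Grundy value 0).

Stack A, S = {1, 3, 6}:
n :  0  1  2  3  4  5  6  7  8  9 10 11 12 13 14
G :  0  1  0  1  0  1  2  3  2  0  1  0  1  0  1
G_A(14) = 1.
Stack B, S = {1, 4, 7, 8, 9}:
n :  0  1  2  3  4  5  6  7  8  9 10 11 12 13 14 15 16 17 18 19 20 21 22 23
G :  0  1  0  1  2  0  1  2  3  2  3  4  5  3  4  0  1  0  1  2  0  1  2  3
G_B(23) = 3.
Stack C, S = {5, 9}:
n :  0  1  2  3  4  5  6  7  8  9 10 11 12 13 14 15 16 17 18 19 20 21 22 23 24 25 26
G :  0  0  0  0  0  1  1  1  1  1  2  2  2  2  0  0  0  0  0  1  1  1  1  1  2  2  2
G_C(26) = 2.
Combined Grundy value = 1 ⊕ 3 ⊕ 2 = 0.
A winning move leaves total XOR = 0, i.e. changes one component's Grundy value g to g ⊕ X where X is the current total.
Stack A: target g' = 1⊕0 = 1, but every legal move changes the Grundy value (mex property), so 0 moves.
Stack B: target g' = 3⊕0 = 3, but every legal move changes the Grundy value (mex property), so 0 moves.
Stack C: target g' = 2⊕0 = 2, but every legal move changes the Grundy value (mex property), so 0 moves.

0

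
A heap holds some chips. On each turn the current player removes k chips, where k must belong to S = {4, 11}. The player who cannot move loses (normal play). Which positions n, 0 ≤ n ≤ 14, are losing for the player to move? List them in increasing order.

G(0) = 0
G(1) = mex{} = 0
G(2) = mex{} = 0
G(3) = mex{} = 0
G(4) = mex{0} = 1
G(5) = mex{0} = 1
G(6) = mex{0} = 1
G(7) = mex{0} = 1
G(8) = mex{1} = 0
G(9) = mex{1} = 0
G(10) = mex{1} = 0
G(11) = mex{1,0} = 2
G(12) = mex{0,0} = 1
G(13) = mex{0,0} = 1
G(14) = mex{0,0} = 1
P-positions are exactly the n with G(n) = 0.

0, 1, 2, 3, 8, 9, 10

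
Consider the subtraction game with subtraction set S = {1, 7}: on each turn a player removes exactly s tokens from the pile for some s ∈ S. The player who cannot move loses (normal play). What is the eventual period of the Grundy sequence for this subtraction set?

2

G(0) = 0
G(1) = mex{0} = 1
G(2) = mex{1} = 0
G(3) = mex{0} = 1
G(4) = mex{1} = 0
G(5) = mex{0} = 1
G(6) = mex{1} = 0
G(7) = mex{0,0} = 1
G(8) = mex{1,1} = 0
G(9) = mex{0,0} = 1
G(10) = mex{1,1} = 0
G(11) = mex{0,0} = 1
G(12) = mex{1,1} = 0
G(13) = mex{0,0} = 1
G(14) = mex{1,1} = 0
G(n+2) = G(n) holds for n = 0,…,6 (a full window of length max(S) = 7), so the sequence is purely periodic with period 2.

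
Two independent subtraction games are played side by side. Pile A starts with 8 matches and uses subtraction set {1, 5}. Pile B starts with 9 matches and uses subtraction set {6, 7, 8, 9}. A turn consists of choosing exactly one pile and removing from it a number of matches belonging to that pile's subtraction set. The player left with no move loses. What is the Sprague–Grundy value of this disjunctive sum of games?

1

Pile A, S = {1, 5}:
G(0) = 0
G(1) = mex{0} = 1
G(2) = mex{1} = 0
G(3) = mex{0} = 1
G(4) = mex{1} = 0
G(5) = mex{0,0} = 1
G(6) = mex{1,1} = 0
G(7) = mex{0,0} = 1
G(8) = mex{1,1} = 0
G_A(8) = 0.
Pile B, S = {6, 7, 8, 9}:
G(0) = 0
G(1) = mex{} = 0
G(2) = mex{} = 0
G(3) = mex{} = 0
G(4) = mex{} = 0
G(5) = mex{} = 0
G(6) = mex{0} = 1
G(7) = mex{0,0} = 1
G(8) = mex{0,0,0} = 1
G(9) = mex{0,0,0,0} = 1
G_B(9) = 1.
Combined Grundy value = 0 ⊕ 1 = 1.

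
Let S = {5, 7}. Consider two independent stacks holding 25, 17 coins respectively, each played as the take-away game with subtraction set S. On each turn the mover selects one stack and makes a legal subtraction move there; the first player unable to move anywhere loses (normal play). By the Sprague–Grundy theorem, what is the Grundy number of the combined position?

All stacks use S = {5, 7}:
G(0) = 0
G(1) = mex{} = 0
G(2) = mex{} = 0
G(3) = mex{} = 0
G(4) = mex{} = 0
G(5) = mex{0} = 1
G(6) = mex{0} = 1
G(7) = mex{0,0} = 1
G(8) = mex{0,0} = 1
G(9) = mex{0,0} = 1
G(10) = mex{1,0} = 2
G(11) = mex{1,0} = 2
G(12) = mex{1,1} = 0
G(13) = mex{1,1} = 0
G(14) = mex{1,1} = 0
G(15) = mex{2,1} = 0
G(16) = mex{2,1} = 0
G(17) = mex{0,2} = 1
G(18) = mex{0,2} = 1
G(19) = mex{0,0} = 1
G(20) = mex{0,0} = 1
G(21) = mex{0,0} = 1
G(22) = mex{1,0} = 2
G(23) = mex{1,0} = 2
G(24) = mex{1,1} = 0
G(25) = mex{1,1} = 0
Stack A: G(25) = 0.
Stack B: G(17) = 1.
Combined Grundy value = 0 ⊕ 1 = 1.

1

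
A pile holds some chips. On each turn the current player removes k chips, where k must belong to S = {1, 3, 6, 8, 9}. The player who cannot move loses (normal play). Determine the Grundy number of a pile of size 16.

G(0) = 0
G(1) = mex{0} = 1
G(2) = mex{1} = 0
G(3) = mex{0,0} = 1
G(4) = mex{1,1} = 0
G(5) = mex{0,0} = 1
G(6) = mex{1,1,0} = 2
G(7) = mex{2,0,1} = 3
G(8) = mex{3,1,0,0} = 2
G(9) = mex{2,2,1,1,0} = 3
G(10) = mex{3,3,0,0,1} = 2
G(11) = mex{2,2,1,1,0} = 3
G(12) = mex{3,3,2,0,1} = 4
G(13) = mex{4,2,3,1,0} = 5
G(14) = mex{5,3,2,2,1} = 0
G(15) = mex{0,4,3,3,2} = 1
G(16) = mex{1,5,2,2,3} = 0

0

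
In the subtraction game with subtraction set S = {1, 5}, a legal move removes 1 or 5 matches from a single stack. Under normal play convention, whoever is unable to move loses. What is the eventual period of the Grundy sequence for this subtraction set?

G(0) = 0
G(1) = mex{0} = 1
G(2) = mex{1} = 0
G(3) = mex{0} = 1
G(4) = mex{1} = 0
G(5) = mex{0,0} = 1
G(6) = mex{1,1} = 0
G(7) = mex{0,0} = 1
G(8) = mex{1,1} = 0
G(9) = mex{0,0} = 1
G(10) = mex{1,1} = 0
G(11) = mex{0,0} = 1
G(12) = mex{1,1} = 0
G(13) = mex{0,0} = 1
G(14) = mex{1,1} = 0
G(n+2) = G(n) holds for n = 0,…,4 (a full window of length max(S) = 5), so the sequence is purely periodic with period 2.

2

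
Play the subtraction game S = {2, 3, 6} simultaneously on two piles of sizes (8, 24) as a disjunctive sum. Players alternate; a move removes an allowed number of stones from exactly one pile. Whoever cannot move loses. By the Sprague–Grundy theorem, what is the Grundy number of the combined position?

All piles use S = {2, 3, 6}:
G(0) = 0
G(1) = mex{} = 0
G(2) = mex{0} = 1
G(3) = mex{0,0} = 1
G(4) = mex{1,0} = 2
G(5) = mex{1,1} = 0
G(6) = mex{2,1,0} = 3
G(7) = mex{0,2,0} = 1
G(8) = mex{3,0,1} = 2
G(9) = mex{1,3,1} = 0
G(10) = mex{2,1,2} = 0
G(11) = mex{0,2,0} = 1
G(12) = mex{0,0,3} = 1
G(13) = mex{1,0,1} = 2
G(14) = mex{1,1,2} = 0
G(15) = mex{2,1,0} = 3
G(16) = mex{0,2,0} = 1
G(17) = mex{3,0,1} = 2
G(18) = mex{1,3,1} = 0
G(19) = mex{2,1,2} = 0
G(20) = mex{0,2,0} = 1
G(21) = mex{0,0,3} = 1
G(22) = mex{1,0,1} = 2
G(23) = mex{1,1,2} = 0
G(24) = mex{2,1,0} = 3
Pile A: G(8) = 2.
Pile B: G(24) = 3.
Combined Grundy value = 2 ⊕ 3 = 1.

1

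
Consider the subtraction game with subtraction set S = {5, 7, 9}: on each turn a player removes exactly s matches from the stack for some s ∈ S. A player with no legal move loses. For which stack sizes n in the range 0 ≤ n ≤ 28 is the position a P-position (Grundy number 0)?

0, 1, 2, 3, 4, 14, 15, 16, 17, 18, 28

n :  0  1  2  3  4  5  6  7  8  9 10 11 12 13 14 15 16 17 18 19 20 21 22 23 24 25 26 27 28
G :  0  0  0  0  0  1  1  1  1  1  2  2  2  2  0  0  0  0  0  1  1  1  1  1  2  2  2  2  0
P-positions are exactly the n with G(n) = 0.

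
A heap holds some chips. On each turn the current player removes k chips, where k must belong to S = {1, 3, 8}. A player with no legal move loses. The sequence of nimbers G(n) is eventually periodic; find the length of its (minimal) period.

11

n :  0  1  2  3  4  5  6  7  8  9 10 11 12 13 14 15 16 17 18 19 20 21 22 23
G :  0  1  0  1  0  1  0  1  2  3  2  0  1  0  1  0  1  0  1  2  3  2  0  1
G(n+11) = G(n) holds for n = 0,…,7 (a full window of length max(S) = 8), so the sequence is purely periodic with period 11.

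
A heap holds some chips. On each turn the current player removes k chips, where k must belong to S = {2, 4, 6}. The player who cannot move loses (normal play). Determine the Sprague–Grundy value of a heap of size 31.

3

G(0) = 0
G(1) = mex{} = 0
G(2) = mex{0} = 1
G(3) = mex{0} = 1
G(4) = mex{1,0} = 2
G(5) = mex{1,0} = 2
G(6) = mex{2,1,0} = 3
G(7) = mex{2,1,0} = 3
G(8) = mex{3,2,1} = 0
G(9) = mex{3,2,1} = 0
G(10) = mex{0,3,2} = 1
G(11) = mex{0,3,2} = 1
G(12) = mex{1,0,3} = 2
G(13) = mex{1,0,3} = 2
G(14) = mex{2,1,0} = 3
G(15) = mex{2,1,0} = 3
G(16) = mex{3,2,1} = 0
G(17) = mex{3,2,1} = 0
G(18) = mex{0,3,2} = 1
G(19) = mex{0,3,2} = 1
G(20) = mex{1,0,3} = 2
G(21) = mex{1,0,3} = 2
G(22) = mex{2,1,0} = 3
G(23) = mex{2,1,0} = 3
G(24) = mex{3,2,1} = 0
G(25) = mex{3,2,1} = 0
G(26) = mex{0,3,2} = 1
G(27) = mex{0,3,2} = 1
G(28) = mex{1,0,3} = 2
G(29) = mex{1,0,3} = 2
G(30) = mex{2,1,0} = 3
G(31) = mex{2,1,0} = 3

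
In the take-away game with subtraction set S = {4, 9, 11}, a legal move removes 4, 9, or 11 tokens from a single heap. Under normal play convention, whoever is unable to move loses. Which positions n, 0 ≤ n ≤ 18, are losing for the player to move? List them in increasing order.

0, 1, 2, 3, 8, 15, 16, 18

n :  0  1  2  3  4  5  6  7  8  9 10 11 12 13 14 15 16 17 18
G :  0  0  0  0  1  1  1  1  0  2  2  2  1  3  3  0  0  2  0
P-positions are exactly the n with G(n) = 0.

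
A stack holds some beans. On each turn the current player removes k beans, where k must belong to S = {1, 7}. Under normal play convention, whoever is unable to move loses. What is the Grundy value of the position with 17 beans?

n :  0  1  2  3  4  5  6  7  8  9 10 11 12 13 14 15 16 17
G :  0  1  0  1  0  1  0  1  0  1  0  1  0  1  0  1  0  1

1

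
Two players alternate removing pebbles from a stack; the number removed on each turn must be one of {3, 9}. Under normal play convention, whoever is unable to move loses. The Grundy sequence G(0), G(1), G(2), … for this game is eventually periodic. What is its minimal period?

G(0) = 0
G(1) = mex{} = 0
G(2) = mex{} = 0
G(3) = mex{0} = 1
G(4) = mex{0} = 1
G(5) = mex{0} = 1
G(6) = mex{1} = 0
G(7) = mex{1} = 0
G(8) = mex{1} = 0
G(9) = mex{0,0} = 1
G(10) = mex{0,0} = 1
G(11) = mex{0,0} = 1
G(12) = mex{1,1} = 0
G(13) = mex{1,1} = 0
G(14) = mex{1,1} = 0
G(15) = mex{0,0} = 1
G(16) = mex{0,0} = 1
G(n+6) = G(n) holds for n = 0,…,8 (a full window of length max(S) = 9), so the sequence is purely periodic with period 6.

6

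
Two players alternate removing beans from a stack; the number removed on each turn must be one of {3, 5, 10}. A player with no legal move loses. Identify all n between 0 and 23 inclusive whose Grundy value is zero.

n :  0  1  2  3  4  5  6  7  8  9 10 11 12 13 14 15 16 17 18 19 20 21 22 23
G :  0  0  0  1  1  1  2  2  0  0  3  1  1  2  2  0  0  0  1  1  1  2  2  0
P-positions are exactly the n with G(n) = 0.

0, 1, 2, 8, 9, 15, 16, 17, 23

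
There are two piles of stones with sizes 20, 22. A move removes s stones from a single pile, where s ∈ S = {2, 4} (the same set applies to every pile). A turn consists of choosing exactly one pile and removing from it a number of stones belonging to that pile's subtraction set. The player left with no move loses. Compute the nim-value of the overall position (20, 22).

3

All piles use S = {2, 4}:
n :  0  1  2  3  4  5  6  7  8  9 10 11 12 13 14 15 16 17 18 19 20 21 22
G :  0  0  1  1  2  2  0  0  1  1  2  2  0  0  1  1  2  2  0  0  1  1  2
Pile A: G(20) = 1.
Pile B: G(22) = 2.
Combined Grundy value = 1 ⊕ 2 = 3.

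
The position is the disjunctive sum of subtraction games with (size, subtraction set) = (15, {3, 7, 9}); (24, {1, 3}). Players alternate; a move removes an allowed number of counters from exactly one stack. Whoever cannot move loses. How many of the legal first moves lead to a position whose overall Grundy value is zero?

4

Stack A, S = {3, 7, 9}:
G(0) = 0
G(1) = mex{} = 0
G(2) = mex{} = 0
G(3) = mex{0} = 1
G(4) = mex{0} = 1
G(5) = mex{0} = 1
G(6) = mex{1} = 0
G(7) = mex{1,0} = 2
G(8) = mex{1,0} = 2
G(9) = mex{0,0,0} = 1
G(10) = mex{2,1,0} = 3
G(11) = mex{2,1,0} = 3
G(12) = mex{1,1,1} = 0
G(13) = mex{3,0,1} = 2
G(14) = mex{3,2,1} = 0
G(15) = mex{0,2,0} = 1
G_A(15) = 1.
Stack B, S = {1, 3}:
n :  0  1  2  3  4  5  6  7  8  9 10 11 12 13 14 15 16 17 18 19 20 21 22 23 24
G :  0  1  0  1  0  1  0  1  0  1  0  1  0  1  0  1  0  1  0  1  0  1  0  1  0
G_B(24) = 0.
Combined Grundy value = 1 ⊕ 0 = 1.
A winning move leaves total XOR = 0, i.e. changes one component's Grundy value g to g ⊕ X where X is the current total.
Stack A: need g' = 1⊕1 = 0. Options: 15−3→G=0, 15−7→G=2, 15−9→G=0. Hits: 2.
Stack B: need g' = 0⊕1 = 1. Options: 24−1→G=1, 24−3→G=1. Hits: 2.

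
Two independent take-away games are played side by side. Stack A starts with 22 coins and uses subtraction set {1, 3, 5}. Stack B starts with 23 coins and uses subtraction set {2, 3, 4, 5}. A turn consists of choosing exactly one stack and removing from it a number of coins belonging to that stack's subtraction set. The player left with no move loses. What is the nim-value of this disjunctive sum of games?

Stack A, S = {1, 3, 5}:
G(0) = 0
G(1) = mex{0} = 1
G(2) = mex{1} = 0
G(3) = mex{0,0} = 1
G(4) = mex{1,1} = 0
G(5) = mex{0,0,0} = 1
G(6) = mex{1,1,1} = 0
G(7) = mex{0,0,0} = 1
G(8) = mex{1,1,1} = 0
G(9) = mex{0,0,0} = 1
G(10) = mex{1,1,1} = 0
G(11) = mex{0,0,0} = 1
G(12) = mex{1,1,1} = 0
G(13) = mex{0,0,0} = 1
G(14) = mex{1,1,1} = 0
G(15) = mex{0,0,0} = 1
G(16) = mex{1,1,1} = 0
G(17) = mex{0,0,0} = 1
G(18) = mex{1,1,1} = 0
G(19) = mex{0,0,0} = 1
G(20) = mex{1,1,1} = 0
G(21) = mex{0,0,0} = 1
G(22) = mex{1,1,1} = 0
G_A(22) = 0.
Stack B, S = {2, 3, 4, 5}:
n :  0  1  2  3  4  5  6  7  8  9 10 11 12 13 14 15 16 17 18 19 20 21 22 23
G :  0  0  1  1  2  2  3  0  0  1  1  2  2  3  0  0  1  1  2  2  3  0  0  1
G_B(23) = 1.
Combined Grundy value = 0 ⊕ 1 = 1.

1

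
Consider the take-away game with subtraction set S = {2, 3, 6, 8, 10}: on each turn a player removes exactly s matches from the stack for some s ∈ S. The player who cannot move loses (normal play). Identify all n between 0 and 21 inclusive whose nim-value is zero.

0, 1, 5, 12, 16, 17, 21

G(0) = 0
G(1) = mex{} = 0
G(2) = mex{0} = 1
G(3) = mex{0,0} = 1
G(4) = mex{1,0} = 2
G(5) = mex{1,1} = 0
G(6) = mex{2,1,0} = 3
G(7) = mex{0,2,0} = 1
G(8) = mex{3,0,1,0} = 2
G(9) = mex{1,3,1,0} = 2
G(10) = mex{2,1,2,1,0} = 3
G(11) = mex{2,2,0,1,0} = 3
G(12) = mex{3,2,3,2,1} = 0
G(13) = mex{3,3,1,0,1} = 2
G(14) = mex{0,3,2,3,2} = 1
G(15) = mex{2,0,2,1,0} = 3
G(16) = mex{1,2,3,2,3} = 0
G(17) = mex{3,1,3,2,1} = 0
G(18) = mex{0,3,0,3,2} = 1
G(19) = mex{0,0,2,3,2} = 1
G(20) = mex{1,0,1,0,3} = 2
G(21) = mex{1,1,3,2,3} = 0
P-positions are exactly the n with G(n) = 0.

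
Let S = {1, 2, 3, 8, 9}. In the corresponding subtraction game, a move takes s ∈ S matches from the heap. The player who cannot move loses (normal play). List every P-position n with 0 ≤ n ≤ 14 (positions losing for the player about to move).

0, 4, 10, 14

G(0) = 0
G(1) = mex{0} = 1
G(2) = mex{1,0} = 2
G(3) = mex{2,1,0} = 3
G(4) = mex{3,2,1} = 0
G(5) = mex{0,3,2} = 1
G(6) = mex{1,0,3} = 2
G(7) = mex{2,1,0} = 3
G(8) = mex{3,2,1,0} = 4
G(9) = mex{4,3,2,1,0} = 5
G(10) = mex{5,4,3,2,1} = 0
G(11) = mex{0,5,4,3,2} = 1
G(12) = mex{1,0,5,0,3} = 2
G(13) = mex{2,1,0,1,0} = 3
G(14) = mex{3,2,1,2,1} = 0
P-positions are exactly the n with G(n) = 0.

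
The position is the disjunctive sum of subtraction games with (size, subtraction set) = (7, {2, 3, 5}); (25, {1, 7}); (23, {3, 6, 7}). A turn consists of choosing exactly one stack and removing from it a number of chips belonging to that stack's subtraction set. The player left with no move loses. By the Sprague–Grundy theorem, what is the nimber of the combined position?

0

Stack A, S = {2, 3, 5}:
G(0) = 0
G(1) = mex{} = 0
G(2) = mex{0} = 1
G(3) = mex{0,0} = 1
G(4) = mex{1,0} = 2
G(5) = mex{1,1,0} = 2
G(6) = mex{2,1,0} = 3
G(7) = mex{2,2,1} = 0
G_A(7) = 0.
Stack B, S = {1, 7}:
n :  0  1  2  3  4  5  6  7  8  9 10 11 12 13 14 15 16 17 18 19 20 21 22 23 24 25
G :  0  1  0  1  0  1  0  1  0  1  0  1  0  1  0  1  0  1  0  1  0  1  0  1  0  1
G_B(25) = 1.
Stack C, S = {3, 6, 7}:
G(0) = 0
G(1) = mex{} = 0
G(2) = mex{} = 0
G(3) = mex{0} = 1
G(4) = mex{0} = 1
G(5) = mex{0} = 1
G(6) = mex{1,0} = 2
G(7) = mex{1,0,0} = 2
G(8) = mex{1,0,0} = 2
G(9) = mex{2,1,0} = 3
G(10) = mex{2,1,1} = 0
G(11) = mex{2,1,1} = 0
G(12) = mex{3,2,1} = 0
G(13) = mex{0,2,2} = 1
G(14) = mex{0,2,2} = 1
G(15) = mex{0,3,2} = 1
G(16) = mex{1,0,3} = 2
G(17) = mex{1,0,0} = 2
G(18) = mex{1,0,0} = 2
G(19) = mex{2,1,0} = 3
G(20) = mex{2,1,1} = 0
G(21) = mex{2,1,1} = 0
G(22) = mex{3,2,1} = 0
G(23) = mex{0,2,2} = 1
G_C(23) = 1.
Combined Grundy value = 0 ⊕ 1 ⊕ 1 = 0.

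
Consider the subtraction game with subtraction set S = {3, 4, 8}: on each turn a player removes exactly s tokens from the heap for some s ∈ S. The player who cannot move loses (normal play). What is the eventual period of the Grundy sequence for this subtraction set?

12

n :  0  1  2  3  4  5  6  7  8  9 10 11 12 13 14 15 16 17 18 19 20 21 22 23 24 25
G :  0  0  0  1  1  1  2  0  2  3  1  3  0  0  0  1  1  1  2  0  2  3  1  3  0  0
G(n+12) = G(n) holds for n = 0,…,7 (a full window of length max(S) = 8), so the sequence is purely periodic with period 12.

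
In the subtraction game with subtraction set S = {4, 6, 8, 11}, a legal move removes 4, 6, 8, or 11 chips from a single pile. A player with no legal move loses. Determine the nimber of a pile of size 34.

G(0) = 0
G(1) = mex{} = 0
G(2) = mex{} = 0
G(3) = mex{} = 0
G(4) = mex{0} = 1
G(5) = mex{0} = 1
G(6) = mex{0,0} = 1
G(7) = mex{0,0} = 1
G(8) = mex{1,0,0} = 2
G(9) = mex{1,0,0} = 2
G(10) = mex{1,1,0} = 2
G(11) = mex{1,1,0,0} = 2
G(12) = mex{2,1,1,0} = 3
G(13) = mex{2,1,1,0} = 3
G(14) = mex{2,2,1,0} = 3
G(15) = mex{2,2,1,1} = 0
G(16) = mex{3,2,2,1} = 0
G(17) = mex{3,2,2,1} = 0
G(18) = mex{3,3,2,1} = 0
G(19) = mex{0,3,2,2} = 1
G(20) = mex{0,3,3,2} = 1
G(21) = mex{0,0,3,2} = 1
G(22) = mex{0,0,3,2} = 1
G(23) = mex{1,0,0,3} = 2
G(24) = mex{1,0,0,3} = 2
G(25) = mex{1,1,0,3} = 2
G(26) = mex{1,1,0,0} = 2
G(27) = mex{2,1,1,0} = 3
G(28) = mex{2,1,1,0} = 3
G(29) = mex{2,2,1,0} = 3
G(30) = mex{2,2,1,1} = 0
G(31) = mex{3,2,2,1} = 0
G(32) = mex{3,2,2,1} = 0
G(33) = mex{3,3,2,1} = 0
G(34) = mex{0,3,2,2} = 1

1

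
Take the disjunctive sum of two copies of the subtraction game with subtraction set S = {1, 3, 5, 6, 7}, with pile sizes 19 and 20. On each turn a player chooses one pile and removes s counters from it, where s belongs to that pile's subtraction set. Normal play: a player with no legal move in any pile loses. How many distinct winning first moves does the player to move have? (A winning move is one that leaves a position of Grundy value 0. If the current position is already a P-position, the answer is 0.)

2

All piles use S = {1, 3, 5, 6, 7}:
G(0) = 0
G(1) = mex{0} = 1
G(2) = mex{1} = 0
G(3) = mex{0,0} = 1
G(4) = mex{1,1} = 0
G(5) = mex{0,0,0} = 1
G(6) = mex{1,1,1,0} = 2
G(7) = mex{2,0,0,1,0} = 3
G(8) = mex{3,1,1,0,1} = 2
G(9) = mex{2,2,0,1,0} = 3
G(10) = mex{3,3,1,0,1} = 2
G(11) = mex{2,2,2,1,0} = 3
G(12) = mex{3,3,3,2,1} = 0
G(13) = mex{0,2,2,3,2} = 1
G(14) = mex{1,3,3,2,3} = 0
G(15) = mex{0,0,2,3,2} = 1
G(16) = mex{1,1,3,2,3} = 0
G(17) = mex{0,0,0,3,2} = 1
G(18) = mex{1,1,1,0,3} = 2
G(19) = mex{2,0,0,1,0} = 3
G(20) = mex{3,1,1,0,1} = 2
Pile A: G(19) = 3.
Pile B: G(20) = 2.
Combined Grundy value = 3 ⊕ 2 = 1.
A winning move leaves total XOR = 0, i.e. changes one component's Grundy value g to g ⊕ X where X is the current total.
Pile A: need g' = 3⊕1 = 2. Options: 19−1→G=2, 19−3→G=0, 19−5→G=0, 19−6→G=1, 19−7→G=0. Hits: 1.
Pile B: need g' = 2⊕1 = 3. Options: 20−1→G=3, 20−3→G=1, 20−5→G=1, 20−6→G=0, 20−7→G=1. Hits: 1.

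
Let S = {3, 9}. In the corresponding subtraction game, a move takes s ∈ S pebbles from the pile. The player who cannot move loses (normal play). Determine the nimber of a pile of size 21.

G(0) = 0
G(1) = mex{} = 0
G(2) = mex{} = 0
G(3) = mex{0} = 1
G(4) = mex{0} = 1
G(5) = mex{0} = 1
G(6) = mex{1} = 0
G(7) = mex{1} = 0
G(8) = mex{1} = 0
G(9) = mex{0,0} = 1
G(10) = mex{0,0} = 1
G(11) = mex{0,0} = 1
G(12) = mex{1,1} = 0
G(13) = mex{1,1} = 0
G(14) = mex{1,1} = 0
G(15) = mex{0,0} = 1
G(16) = mex{0,0} = 1
G(17) = mex{0,0} = 1
G(18) = mex{1,1} = 0
G(19) = mex{1,1} = 0
G(20) = mex{1,1} = 0
G(21) = mex{0,0} = 1

1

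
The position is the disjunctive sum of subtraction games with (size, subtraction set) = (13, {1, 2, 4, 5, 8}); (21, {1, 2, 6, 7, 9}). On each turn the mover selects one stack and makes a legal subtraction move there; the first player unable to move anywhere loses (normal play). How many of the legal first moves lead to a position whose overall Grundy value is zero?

5

Stack A, S = {1, 2, 4, 5, 8}:
G(0) = 0
G(1) = mex{0} = 1
G(2) = mex{1,0} = 2
G(3) = mex{2,1} = 0
G(4) = mex{0,2,0} = 1
G(5) = mex{1,0,1,0} = 2
G(6) = mex{2,1,2,1} = 0
G(7) = mex{0,2,0,2} = 1
G(8) = mex{1,0,1,0,0} = 2
G(9) = mex{2,1,2,1,1} = 0
G(10) = mex{0,2,0,2,2} = 1
G(11) = mex{1,0,1,0,0} = 2
G(12) = mex{2,1,2,1,1} = 0
G(13) = mex{0,2,0,2,2} = 1
G_A(13) = 1.
Stack B, S = {1, 2, 6, 7, 9}:
n :  0  1  2  3  4  5  6  7  8  9 10 11 12 13 14 15 16 17 18 19 20 21
G :  0  1  2  0  1  2  3  4  0  1  2  0  1  2  3  4  0  1  2  0  1  2
G_B(21) = 2.
Combined Grundy value = 1 ⊕ 2 = 3.
A winning move leaves total XOR = 0, i.e. changes one component's Grundy value g to g ⊕ X where X is the current total.
Stack A: need g' = 1⊕3 = 2. Options: 13−1→G=0, 13−2→G=2, 13−4→G=0, 13−5→G=2, 13−8→G=2. Hits: 3.
Stack B: need g' = 2⊕3 = 1. Options: 21−1→G=1, 21−2→G=0, 21−6→G=4, 21−7→G=3, 21−9→G=1. Hits: 2.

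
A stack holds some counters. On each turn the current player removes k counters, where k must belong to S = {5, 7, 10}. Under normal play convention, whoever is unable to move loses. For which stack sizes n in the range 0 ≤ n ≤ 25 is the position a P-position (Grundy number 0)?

0, 1, 2, 3, 4, 15, 16, 17, 18, 19

n :  0  1  2  3  4  5  6  7  8  9 10 11 12 13 14 15 16 17 18 19 20 21 22 23 24 25
G :  0  0  0  0  0  1  1  1  1  1  2  2  2  2  2  0  0  0  0  0  1  1  1  1  1  2
P-positions are exactly the n with G(n) = 0.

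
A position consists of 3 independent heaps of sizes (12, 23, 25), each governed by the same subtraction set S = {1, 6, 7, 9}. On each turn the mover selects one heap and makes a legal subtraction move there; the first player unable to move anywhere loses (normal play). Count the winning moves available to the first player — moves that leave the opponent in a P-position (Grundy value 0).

All heaps use S = {1, 6, 7, 9}:
G(0) = 0
G(1) = mex{0} = 1
G(2) = mex{1} = 0
G(3) = mex{0} = 1
G(4) = mex{1} = 0
G(5) = mex{0} = 1
G(6) = mex{1,0} = 2
G(7) = mex{2,1,0} = 3
G(8) = mex{3,0,1} = 2
G(9) = mex{2,1,0,0} = 3
G(10) = mex{3,0,1,1} = 2
G(11) = mex{2,1,0,0} = 3
G(12) = mex{3,2,1,1} = 0
G(13) = mex{0,3,2,0} = 1
G(14) = mex{1,2,3,1} = 0
G(15) = mex{0,3,2,2} = 1
G(16) = mex{1,2,3,3} = 0
G(17) = mex{0,3,2,2} = 1
G(18) = mex{1,0,3,3} = 2
G(19) = mex{2,1,0,2} = 3
G(20) = mex{3,0,1,3} = 2
G(21) = mex{2,1,0,0} = 3
G(22) = mex{3,0,1,1} = 2
G(23) = mex{2,1,0,0} = 3
G(24) = mex{3,2,1,1} = 0
G(25) = mex{0,3,2,0} = 1
Heap A: G(12) = 0.
Heap B: G(23) = 3.
Heap C: G(25) = 1.
Combined Grundy value = 0 ⊕ 3 ⊕ 1 = 2.
A winning move leaves total XOR = 0, i.e. changes one component's Grundy value g to g ⊕ X where X is the current total.
Heap A: need g' = 0⊕2 = 2. Options: 12−1→G=3, 12−6→G=2, 12−7→G=1, 12−9→G=1. Hits: 1.
Heap B: need g' = 3⊕2 = 1. Options: 23−1→G=2, 23−6→G=1, 23−7→G=0, 23−9→G=0. Hits: 1.
Heap C: need g' = 1⊕2 = 3. Options: 25−1→G=0, 25−6→G=3, 25−7→G=2, 25−9→G=0. Hits: 1.

3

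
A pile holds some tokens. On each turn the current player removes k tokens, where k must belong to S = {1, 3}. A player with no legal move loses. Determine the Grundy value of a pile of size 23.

1

G(0) = 0
G(1) = mex{0} = 1
G(2) = mex{1} = 0
G(3) = mex{0,0} = 1
G(4) = mex{1,1} = 0
G(5) = mex{0,0} = 1
G(6) = mex{1,1} = 0
G(7) = mex{0,0} = 1
G(8) = mex{1,1} = 0
G(9) = mex{0,0} = 1
G(10) = mex{1,1} = 0
G(11) = mex{0,0} = 1
G(12) = mex{1,1} = 0
G(13) = mex{0,0} = 1
G(14) = mex{1,1} = 0
G(15) = mex{0,0} = 1
G(16) = mex{1,1} = 0
G(17) = mex{0,0} = 1
G(18) = mex{1,1} = 0
G(19) = mex{0,0} = 1
G(20) = mex{1,1} = 0
G(21) = mex{0,0} = 1
G(22) = mex{1,1} = 0
G(23) = mex{0,0} = 1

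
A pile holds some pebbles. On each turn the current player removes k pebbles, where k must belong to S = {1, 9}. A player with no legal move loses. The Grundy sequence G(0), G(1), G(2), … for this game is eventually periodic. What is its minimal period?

n :  0  1  2  3  4  5  6  7  8  9 10 11 12 13 14
G :  0  1  0  1  0  1  0  1  0  1  0  1  0  1  0
G(n+2) = G(n) holds for n = 0,…,8 (a full window of length max(S) = 9), so the sequence is purely periodic with period 2.

2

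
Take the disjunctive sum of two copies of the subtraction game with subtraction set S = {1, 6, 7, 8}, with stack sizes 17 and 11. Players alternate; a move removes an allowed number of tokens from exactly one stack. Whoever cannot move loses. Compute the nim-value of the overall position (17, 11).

All stacks use S = {1, 6, 7, 8}:
G(0) = 0
G(1) = mex{0} = 1
G(2) = mex{1} = 0
G(3) = mex{0} = 1
G(4) = mex{1} = 0
G(5) = mex{0} = 1
G(6) = mex{1,0} = 2
G(7) = mex{2,1,0} = 3
G(8) = mex{3,0,1,0} = 2
G(9) = mex{2,1,0,1} = 3
G(10) = mex{3,0,1,0} = 2
G(11) = mex{2,1,0,1} = 3
G(12) = mex{3,2,1,0} = 4
G(13) = mex{4,3,2,1} = 0
G(14) = mex{0,2,3,2} = 1
G(15) = mex{1,3,2,3} = 0
G(16) = mex{0,2,3,2} = 1
G(17) = mex{1,3,2,3} = 0
Stack A: G(17) = 0.
Stack B: G(11) = 3.
Combined Grundy value = 0 ⊕ 3 = 3.

3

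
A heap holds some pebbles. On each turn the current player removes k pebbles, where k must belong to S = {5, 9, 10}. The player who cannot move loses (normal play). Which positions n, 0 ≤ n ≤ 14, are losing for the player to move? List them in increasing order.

G(0) = 0
G(1) = mex{} = 0
G(2) = mex{} = 0
G(3) = mex{} = 0
G(4) = mex{} = 0
G(5) = mex{0} = 1
G(6) = mex{0} = 1
G(7) = mex{0} = 1
G(8) = mex{0} = 1
G(9) = mex{0,0} = 1
G(10) = mex{1,0,0} = 2
G(11) = mex{1,0,0} = 2
G(12) = mex{1,0,0} = 2
G(13) = mex{1,0,0} = 2
G(14) = mex{1,1,0} = 2
P-positions are exactly the n with G(n) = 0.

0, 1, 2, 3, 4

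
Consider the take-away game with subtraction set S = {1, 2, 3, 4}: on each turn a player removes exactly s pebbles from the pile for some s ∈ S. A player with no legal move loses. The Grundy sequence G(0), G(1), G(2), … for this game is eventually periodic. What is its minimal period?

G(0) = 0
G(1) = mex{0} = 1
G(2) = mex{1,0} = 2
G(3) = mex{2,1,0} = 3
G(4) = mex{3,2,1,0} = 4
G(5) = mex{4,3,2,1} = 0
G(6) = mex{0,4,3,2} = 1
G(7) = mex{1,0,4,3} = 2
G(8) = mex{2,1,0,4} = 3
G(9) = mex{3,2,1,0} = 4
G(10) = mex{4,3,2,1} = 0
G(11) = mex{0,4,3,2} = 1
G(12) = mex{1,0,4,3} = 2
G(13) = mex{2,1,0,4} = 3
G(14) = mex{3,2,1,0} = 4
G(n+5) = G(n) holds for n = 0,…,3 (a full window of length max(S) = 4), so the sequence is purely periodic with period 5.

5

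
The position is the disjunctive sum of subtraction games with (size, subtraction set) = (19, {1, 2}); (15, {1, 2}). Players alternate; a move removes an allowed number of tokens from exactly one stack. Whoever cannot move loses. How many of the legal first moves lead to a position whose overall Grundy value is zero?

Stack A, S = {1, 2}:
n :  0  1  2  3  4  5  6  7  8  9 10 11 12 13 14 15 16 17 18 19
G :  0  1  2  0  1  2  0  1  2  0  1  2  0  1  2  0  1  2  0  1
G_A(19) = 1.
Stack B, S = {1, 2}:
G(0) = 0
G(1) = mex{0} = 1
G(2) = mex{1,0} = 2
G(3) = mex{2,1} = 0
G(4) = mex{0,2} = 1
G(5) = mex{1,0} = 2
G(6) = mex{2,1} = 0
G(7) = mex{0,2} = 1
G(8) = mex{1,0} = 2
G(9) = mex{2,1} = 0
G(10) = mex{0,2} = 1
G(11) = mex{1,0} = 2
G(12) = mex{2,1} = 0
G(13) = mex{0,2} = 1
G(14) = mex{1,0} = 2
G(15) = mex{2,1} = 0
G_B(15) = 0.
Combined Grundy value = 1 ⊕ 0 = 1.
A winning move leaves total XOR = 0, i.e. changes one component's Grundy value g to g ⊕ X where X is the current total.
Stack A: need g' = 1⊕1 = 0. Options: 19−1→G=0, 19−2→G=2. Hits: 1.
Stack B: need g' = 0⊕1 = 1. Options: 15−1→G=2, 15−2→G=1. Hits: 1.

2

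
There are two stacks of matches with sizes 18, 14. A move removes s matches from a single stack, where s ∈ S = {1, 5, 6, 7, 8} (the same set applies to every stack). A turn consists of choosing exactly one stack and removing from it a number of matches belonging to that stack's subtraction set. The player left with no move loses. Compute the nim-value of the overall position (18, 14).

0

All stacks use S = {1, 5, 6, 7, 8}:
G(0) = 0
G(1) = mex{0} = 1
G(2) = mex{1} = 0
G(3) = mex{0} = 1
G(4) = mex{1} = 0
G(5) = mex{0,0} = 1
G(6) = mex{1,1,0} = 2
G(7) = mex{2,0,1,0} = 3
G(8) = mex{3,1,0,1,0} = 2
G(9) = mex{2,0,1,0,1} = 3
G(10) = mex{3,1,0,1,0} = 2
G(11) = mex{2,2,1,0,1} = 3
G(12) = mex{3,3,2,1,0} = 4
G(13) = mex{4,2,3,2,1} = 0
G(14) = mex{0,3,2,3,2} = 1
G(15) = mex{1,2,3,2,3} = 0
G(16) = mex{0,3,2,3,2} = 1
G(17) = mex{1,4,3,2,3} = 0
G(18) = mex{0,0,4,3,2} = 1
Stack A: G(18) = 1.
Stack B: G(14) = 1.
Combined Grundy value = 1 ⊕ 1 = 0.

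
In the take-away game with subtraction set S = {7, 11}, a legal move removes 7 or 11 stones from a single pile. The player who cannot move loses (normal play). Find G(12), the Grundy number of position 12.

G(0) = 0
G(1) = mex{} = 0
G(2) = mex{} = 0
G(3) = mex{} = 0
G(4) = mex{} = 0
G(5) = mex{} = 0
G(6) = mex{} = 0
G(7) = mex{0} = 1
G(8) = mex{0} = 1
G(9) = mex{0} = 1
G(10) = mex{0} = 1
G(11) = mex{0,0} = 1
G(12) = mex{0,0} = 1

1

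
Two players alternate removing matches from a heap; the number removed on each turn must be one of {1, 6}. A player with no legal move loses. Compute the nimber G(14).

G(0) = 0
G(1) = mex{0} = 1
G(2) = mex{1} = 0
G(3) = mex{0} = 1
G(4) = mex{1} = 0
G(5) = mex{0} = 1
G(6) = mex{1,0} = 2
G(7) = mex{2,1} = 0
G(8) = mex{0,0} = 1
G(9) = mex{1,1} = 0
G(10) = mex{0,0} = 1
G(11) = mex{1,1} = 0
G(12) = mex{0,2} = 1
G(13) = mex{1,0} = 2
G(14) = mex{2,1} = 0

0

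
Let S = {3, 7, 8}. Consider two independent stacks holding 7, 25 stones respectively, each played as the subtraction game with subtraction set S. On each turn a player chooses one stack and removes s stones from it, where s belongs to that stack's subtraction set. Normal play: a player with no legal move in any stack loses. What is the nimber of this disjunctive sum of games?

All stacks use S = {3, 7, 8}:
G(0) = 0
G(1) = mex{} = 0
G(2) = mex{} = 0
G(3) = mex{0} = 1
G(4) = mex{0} = 1
G(5) = mex{0} = 1
G(6) = mex{1} = 0
G(7) = mex{1,0} = 2
G(8) = mex{1,0,0} = 2
G(9) = mex{0,0,0} = 1
G(10) = mex{2,1,0} = 3
G(11) = mex{2,1,1} = 0
G(12) = mex{1,1,1} = 0
G(13) = mex{3,0,1} = 2
G(14) = mex{0,2,0} = 1
G(15) = mex{0,2,2} = 1
G(16) = mex{2,1,2} = 0
G(17) = mex{1,3,1} = 0
G(18) = mex{1,0,3} = 2
G(19) = mex{0,0,0} = 1
G(20) = mex{0,2,0} = 1
G(21) = mex{2,1,2} = 0
G(22) = mex{1,1,1} = 0
G(23) = mex{1,0,1} = 2
G(24) = mex{0,0,0} = 1
G(25) = mex{0,2,0} = 1
Stack A: G(7) = 2.
Stack B: G(25) = 1.
Combined Grundy value = 2 ⊕ 1 = 3.

3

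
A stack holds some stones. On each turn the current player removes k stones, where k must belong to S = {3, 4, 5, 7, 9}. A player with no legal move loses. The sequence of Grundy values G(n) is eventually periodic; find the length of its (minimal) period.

G(0) = 0
G(1) = mex{} = 0
G(2) = mex{} = 0
G(3) = mex{0} = 1
G(4) = mex{0,0} = 1
G(5) = mex{0,0,0} = 1
G(6) = mex{1,0,0} = 2
G(7) = mex{1,1,0,0} = 2
G(8) = mex{1,1,1,0} = 2
G(9) = mex{2,1,1,0,0} = 3
G(10) = mex{2,2,1,1,0} = 3
G(11) = mex{2,2,2,1,0} = 3
G(12) = mex{3,2,2,1,1} = 0
G(13) = mex{3,3,2,2,1} = 0
G(14) = mex{3,3,3,2,1} = 0
G(15) = mex{0,3,3,2,2} = 1
G(16) = mex{0,0,3,3,2} = 1
G(17) = mex{0,0,0,3,2} = 1
G(18) = mex{1,0,0,3,3} = 2
G(19) = mex{1,1,0,0,3} = 2
G(20) = mex{1,1,1,0,3} = 2
G(21) = mex{2,1,1,0,0} = 3
G(22) = mex{2,2,1,1,0} = 3
G(23) = mex{2,2,2,1,0} = 3
G(24) = mex{3,2,2,1,1} = 0
G(25) = mex{3,3,2,2,1} = 0
G(n+12) = G(n) holds for n = 0,…,8 (a full window of length max(S) = 9), so the sequence is purely periodic with period 12.

12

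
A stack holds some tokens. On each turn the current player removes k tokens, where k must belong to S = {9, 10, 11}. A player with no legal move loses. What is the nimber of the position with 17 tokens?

1

n :  0  1  2  3  4  5  6  7  8  9 10 11 12 13 14 15 16 17
G :  0  0  0  0  0  0  0  0  0  1  1  1  1  1  1  1  1  1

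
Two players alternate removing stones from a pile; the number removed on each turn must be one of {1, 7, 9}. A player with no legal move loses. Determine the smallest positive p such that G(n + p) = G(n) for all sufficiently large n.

2

n :  0  1  2  3  4  5  6  7  8  9 10 11 12 13 14
G :  0  1  0  1  0  1  0  1  0  1  0  1  0  1  0
G(n+2) = G(n) holds for n = 0,…,8 (a full window of length max(S) = 9), so the sequence is purely periodic with period 2.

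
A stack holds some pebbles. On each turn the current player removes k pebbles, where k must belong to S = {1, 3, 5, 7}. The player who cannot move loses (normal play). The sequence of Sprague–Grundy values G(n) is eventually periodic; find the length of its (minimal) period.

n :  0  1  2  3  4  5  6  7  8  9 10 11 12 13 14
G :  0  1  0  1  0  1  0  1  0  1  0  1  0  1  0
G(n+2) = G(n) holds for n = 0,…,6 (a full window of length max(S) = 7), so the sequence is purely periodic with period 2.

2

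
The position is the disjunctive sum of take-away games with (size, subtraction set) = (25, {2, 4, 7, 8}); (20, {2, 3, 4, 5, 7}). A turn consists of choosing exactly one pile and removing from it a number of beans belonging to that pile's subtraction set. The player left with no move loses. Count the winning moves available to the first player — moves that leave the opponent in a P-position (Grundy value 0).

0

Pile A, S = {2, 4, 7, 8}:
G(0) = 0
G(1) = mex{} = 0
G(2) = mex{0} = 1
G(3) = mex{0} = 1
G(4) = mex{1,0} = 2
G(5) = mex{1,0} = 2
G(6) = mex{2,1} = 0
G(7) = mex{2,1,0} = 3
G(8) = mex{0,2,0,0} = 1
G(9) = mex{3,2,1,0} = 4
G(10) = mex{1,0,1,1} = 2
G(11) = mex{4,3,2,1} = 0
G(12) = mex{2,1,2,2} = 0
G(13) = mex{0,4,0,2} = 1
G(14) = mex{0,2,3,0} = 1
G(15) = mex{1,0,1,3} = 2
G(16) = mex{1,0,4,1} = 2
G(17) = mex{2,1,2,4} = 0
G(18) = mex{2,1,0,2} = 3
G(19) = mex{0,2,0,0} = 1
G(20) = mex{3,2,1,0} = 4
G(21) = mex{1,0,1,1} = 2
G(22) = mex{4,3,2,1} = 0
G(23) = mex{2,1,2,2} = 0
G(24) = mex{0,4,0,2} = 1
G(25) = mex{0,2,3,0} = 1
G_A(25) = 1.
Pile B, S = {2, 3, 4, 5, 7}:
G(0) = 0
G(1) = mex{} = 0
G(2) = mex{0} = 1
G(3) = mex{0,0} = 1
G(4) = mex{1,0,0} = 2
G(5) = mex{1,1,0,0} = 2
G(6) = mex{2,1,1,0} = 3
G(7) = mex{2,2,1,1,0} = 3
G(8) = mex{3,2,2,1,0} = 4
G(9) = mex{3,3,2,2,1} = 0
G(10) = mex{4,3,3,2,1} = 0
G(11) = mex{0,4,3,3,2} = 1
G(12) = mex{0,0,4,3,2} = 1
G(13) = mex{1,0,0,4,3} = 2
G(14) = mex{1,1,0,0,3} = 2
G(15) = mex{2,1,1,0,4} = 3
G(16) = mex{2,2,1,1,0} = 3
G(17) = mex{3,2,2,1,0} = 4
G(18) = mex{3,3,2,2,1} = 0
G(19) = mex{4,3,3,2,1} = 0
G(20) = mex{0,4,3,3,2} = 1
G_B(20) = 1.
Combined Grundy value = 1 ⊕ 1 = 0.
A winning move leaves total XOR = 0, i.e. changes one component's Grundy value g to g ⊕ X where X is the current total.
Pile A: target g' = 1⊕0 = 1, but every legal move changes the Grundy value (mex property), so 0 moves.
Pile B: target g' = 1⊕0 = 1, but every legal move changes the Grundy value (mex property), so 0 moves.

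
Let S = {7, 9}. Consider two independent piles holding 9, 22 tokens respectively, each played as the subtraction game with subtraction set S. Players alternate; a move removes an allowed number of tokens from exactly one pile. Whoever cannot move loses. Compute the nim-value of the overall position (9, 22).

1

All piles use S = {7, 9}:
n :  0  1  2  3  4  5  6  7  8  9 10 11 12 13 14 15 16 17 18 19 20 21 22
G :  0  0  0  0  0  0  0  1  1  1  1  1  1  1  2  2  0  0  0  0  0  0  0
Pile A: G(9) = 1.
Pile B: G(22) = 0.
Combined Grundy value = 1 ⊕ 0 = 1.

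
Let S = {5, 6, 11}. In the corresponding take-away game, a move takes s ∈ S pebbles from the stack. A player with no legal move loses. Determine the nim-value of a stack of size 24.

1

G(0) = 0
G(1) = mex{} = 0
G(2) = mex{} = 0
G(3) = mex{} = 0
G(4) = mex{} = 0
G(5) = mex{0} = 1
G(6) = mex{0,0} = 1
G(7) = mex{0,0} = 1
G(8) = mex{0,0} = 1
G(9) = mex{0,0} = 1
G(10) = mex{1,0} = 2
G(11) = mex{1,1,0} = 2
G(12) = mex{1,1,0} = 2
G(13) = mex{1,1,0} = 2
G(14) = mex{1,1,0} = 2
G(15) = mex{2,1,0} = 3
G(16) = mex{2,2,1} = 0
G(17) = mex{2,2,1} = 0
G(18) = mex{2,2,1} = 0
G(19) = mex{2,2,1} = 0
G(20) = mex{3,2,1} = 0
G(21) = mex{0,3,2} = 1
G(22) = mex{0,0,2} = 1
G(23) = mex{0,0,2} = 1
G(24) = mex{0,0,2} = 1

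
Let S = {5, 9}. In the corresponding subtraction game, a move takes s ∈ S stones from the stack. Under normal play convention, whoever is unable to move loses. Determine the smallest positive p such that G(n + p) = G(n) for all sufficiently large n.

14

n :  0  1  2  3  4  5  6  7  8  9 10 11 12 13 14 15 16 17 18 19 20 21 22 23 24 25 26 27 28 29
G :  0  0  0  0  0  1  1  1  1  1  2  2  2  2  0  0  0  0  0  1  1  1  1  1  2  2  2  2  0  0
G(n+14) = G(n) holds for n = 0,…,8 (a full window of length max(S) = 9), so the sequence is purely periodic with period 14.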